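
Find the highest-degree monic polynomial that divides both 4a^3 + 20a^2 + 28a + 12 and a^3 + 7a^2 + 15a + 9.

Repeated division with remainder:
  4a^3 + 20a^2 + 28a + 12 = (4)(a^3 + 7a^2 + 15a + 9) + (−8a^2 − 32a − 24)
  a^3 + 7a^2 + 15a + 9 = (−(1/8)a − 3/8)(−8a^2 − 32a − 24) + (0)
Last nonzero remainder: −8a^2 − 32a − 24. Dividing through by −8 gives the monic gcd a^2 + 4a + 3.

a^2 + 4a + 3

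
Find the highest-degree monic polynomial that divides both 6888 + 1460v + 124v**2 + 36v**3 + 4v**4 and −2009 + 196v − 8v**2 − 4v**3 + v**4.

Repeated division with remainder:
  4v**4 + 36v**3 + 124v**2 + 1460v + 6888 = (4)(v**4 − 4v**3 − 8v**2 + 196v − 2009) + (52v**3 + 156v**2 + 676v + 14924)
  v**4 − 4v**3 − 8v**2 + 196v − 2009 = ((1/52)v − 7/52)(52v**3 + 156v**2 + 676v + 14924) + (0)
Last nonzero remainder: 52v**3 + 156v**2 + 676v + 14924. Dividing through by 52 gives the monic gcd v**3 + 3v**2 + 13v + 287.

287 + 13v + 3v**2 + v**3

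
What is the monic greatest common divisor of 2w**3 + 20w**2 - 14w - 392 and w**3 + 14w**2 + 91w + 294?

Repeated division with remainder:
  2w**3 + 20w**2 - 14w - 392 = (2)(w**3 + 14w**2 + 91w + 294) + (-8w**2 - 196w - 980)
  w**3 + 14w**2 + 91w + 294 = (-(1/8)w + 21/16)(-8w**2 - 196w - 980) + ((903/4)w + 6321/4)
  -8w**2 - 196w - 980 = (-(32/903)w - 80/129)((903/4)w + 6321/4) + (0)
Last nonzero remainder: (903/4)w + 6321/4. Dividing through by 903/4 gives the monic gcd w + 7.

w + 7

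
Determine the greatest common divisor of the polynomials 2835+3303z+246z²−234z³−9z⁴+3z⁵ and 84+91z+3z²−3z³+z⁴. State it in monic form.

3+4z+z²

By polynomial division,
  3z⁵−9z⁴−234z³+246z²+3303z+2835 = (3z)(z⁴−3z³+3z²+91z+84) + (−243z³−27z²+3051z+2835)
  z⁴−3z³+3z²+91z+84 = (−(1/243)z+28/2187)(−243z³−27z²+3051z+2835) + ((1288/81)z²+(5152/81)z+1288/27)
  −243z³−27z²+3051z+2835 = (−(19683/1288)z+10935/184)((1288/81)z²+(5152/81)z+1288/27) + (0)
Last nonzero remainder: (1288/81)z²+(5152/81)z+1288/27. Dividing through by 1288/81 gives the monic gcd z²+4z+3.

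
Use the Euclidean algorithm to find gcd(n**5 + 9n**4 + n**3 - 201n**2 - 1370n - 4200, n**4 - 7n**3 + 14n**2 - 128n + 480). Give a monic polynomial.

By polynomial division,
  n**5 + 9n**4 + n**3 - 201n**2 - 1370n - 4200 = (n + 16)(n**4 - 7n**3 + 14n**2 - 128n + 480) + (99n**3 - 297n**2 + 198n - 11880)
  n**4 - 7n**3 + 14n**2 - 128n + 480 = ((1/99)n - 4/99)(99n**3 - 297n**2 + 198n - 11880) + (0)
Last nonzero remainder: 99n**3 - 297n**2 + 198n - 11880. Dividing through by 99 gives the monic gcd n**3 - 3n**2 + 2n - 120.

n**3 - 3n**2 + 2n - 120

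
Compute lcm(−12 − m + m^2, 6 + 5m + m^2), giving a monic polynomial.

−24 − 14m + m^2 + m^3

Apply the Euclidean algorithm:
  m^2 − m − 12 = (m^2 + 5m + 6) + (−6m − 18)
  m^2 + 5m + 6 = (−(1/6)m − 1/3)(−6m − 18) + (0)
Last nonzero remainder: −6m − 18. Dividing through by −6 gives the monic gcd m + 3.
Then lcm(f, g) = f·g / gcd(f, g); expanding and making the result monic gives the answer.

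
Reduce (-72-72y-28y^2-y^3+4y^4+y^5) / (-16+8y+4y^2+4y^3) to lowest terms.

Repeated division with remainder:
  y^5+4y^4-y^3-28y^2-72y-72 = ((1/4)y^2+(3/4)y-3/2)(4y^3+4y^2+8y-16) + (-24y^2-48y-96)
  4y^3+4y^2+8y-16 = (-(1/6)y+1/6)(-24y^2-48y-96) + (0)
Last nonzero remainder: -24y^2-48y-96. Dividing through by -24 gives the monic gcd y^2+2y+4.
Cancel y^2+2y+4 from numerator and denominator to get the reduced form.

(-18-9y+2y^2+y^3)/(-4+4y)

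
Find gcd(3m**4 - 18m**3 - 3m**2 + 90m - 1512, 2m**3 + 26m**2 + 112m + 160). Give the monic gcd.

Euclidean algorithm in ℚ[m]:
  3m**4 - 18m**3 - 3m**2 + 90m - 1512 = ((3/2)m - 57/2)(2m**3 + 26m**2 + 112m + 160) + (570m**2 + 3042m + 3048)
  2m**3 + 26m**2 + 112m + 160 = ((1/285)m + 728/27075)(570m**2 + 3042m + 3048) + ((176088/9025)m + 704352/9025)
  570m**2 + 3042m + 3048 = ((857375/29348)m + 1146175/29348)((176088/9025)m + 704352/9025) + (0)
Last nonzero remainder: (176088/9025)m + 704352/9025. Dividing through by 176088/9025 gives the monic gcd m + 4.

m + 4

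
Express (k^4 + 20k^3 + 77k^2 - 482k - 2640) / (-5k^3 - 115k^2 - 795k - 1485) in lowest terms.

(-k^3 - 9k^2 + 22k + 240)/(5k^2 + 60k + 135)

By polynomial division,
  k^4 + 20k^3 + 77k^2 - 482k - 2640 = (-(1/5)k + 3/5)(-5k^3 - 115k^2 - 795k - 1485) + (-13k^2 - 302k - 1749)
  -5k^3 - 115k^2 - 795k - 1485 = ((5/13)k - 15/169)(-13k^2 - 302k - 1749) + (-(25200/169)k - 277200/169)
  -13k^2 - 302k - 1749 = ((2197/25200)k + 8957/8400)(-(25200/169)k - 277200/169) + (0)
Last nonzero remainder: -(25200/169)k - 277200/169. Dividing through by -25200/169 gives the monic gcd k + 11.
Cancel k + 11 from numerator and denominator to get the reduced form.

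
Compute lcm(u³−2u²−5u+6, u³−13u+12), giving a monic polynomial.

Apply the Euclidean algorithm:
  u³−2u²−5u+6 = (u³−13u+12) + (−2u²+8u−6)
  u³−13u+12 = (−(1/2)u−2)(−2u²+8u−6) + (0)
Last nonzero remainder: −2u²+8u−6. Dividing through by −2 gives the monic gcd u²−4u+3.
Then lcm(f, g) = f·g / gcd(f, g); expanding and making the result monic gives the answer.

u⁴+2u³−13u²−14u+24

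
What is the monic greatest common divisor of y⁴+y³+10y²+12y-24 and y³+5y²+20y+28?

y+2

Apply the Euclidean algorithm:
  y⁴+y³+10y²+12y-24 = (y-4)(y³+5y²+20y+28) + (10y²+64y+88)
  y³+5y²+20y+28 = ((1/10)y-7/50)(10y²+64y+88) + ((504/25)y+1008/25)
  10y²+64y+88 = ((125/252)y+275/126)((504/25)y+1008/25) + (0)
Last nonzero remainder: (504/25)y+1008/25. Dividing through by 504/25 gives the monic gcd y+2.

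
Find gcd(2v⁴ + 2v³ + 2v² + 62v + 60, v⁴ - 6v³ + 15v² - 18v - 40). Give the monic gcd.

v³ - 2v² + 7v + 10

By polynomial division,
  2v⁴ + 2v³ + 2v² + 62v + 60 = (2)(v⁴ - 6v³ + 15v² - 18v - 40) + (14v³ - 28v² + 98v + 140)
  v⁴ - 6v³ + 15v² - 18v - 40 = ((1/14)v - 2/7)(14v³ - 28v² + 98v + 140) + (0)
Last nonzero remainder: 14v³ - 28v² + 98v + 140. Dividing through by 14 gives the monic gcd v³ - 2v² + 7v + 10.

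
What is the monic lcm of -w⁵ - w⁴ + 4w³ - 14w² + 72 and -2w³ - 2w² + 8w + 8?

w⁶ + 2w⁵ - 3w⁴ + 10w³ + 14w² - 72w - 72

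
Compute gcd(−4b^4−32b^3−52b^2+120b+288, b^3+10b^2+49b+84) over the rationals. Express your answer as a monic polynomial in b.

b+3

By polynomial division,
  −4b^4−32b^3−52b^2+120b+288 = (−4b+8)(b^3+10b^2+49b+84) + (64b^2+64b−384)
  b^3+10b^2+49b+84 = ((1/64)b+9/64)(64b^2+64b−384) + (46b+138)
  64b^2+64b−384 = ((32/23)b−64/23)(46b+138) + (0)
Last nonzero remainder: 46b+138. Dividing through by 46 gives the monic gcd b+3.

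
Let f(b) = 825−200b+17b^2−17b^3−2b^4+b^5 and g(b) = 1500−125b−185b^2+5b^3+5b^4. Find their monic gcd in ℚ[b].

75−25b−3b^2+b^3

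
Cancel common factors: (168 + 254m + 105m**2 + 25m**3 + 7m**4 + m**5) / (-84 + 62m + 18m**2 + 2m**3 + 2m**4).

(4 + 5m + m**2)/(-2 + 2m)

By polynomial division,
  m**5 + 7m**4 + 25m**3 + 105m**2 + 254m + 168 = ((1/2)m + 3)(2m**4 + 2m**3 + 18m**2 + 62m - 84) + (10m**3 + 20m**2 + 110m + 420)
  2m**4 + 2m**3 + 18m**2 + 62m - 84 = ((1/5)m - 1/5)(10m**3 + 20m**2 + 110m + 420) + (0)
Last nonzero remainder: 10m**3 + 20m**2 + 110m + 420. Dividing through by 10 gives the monic gcd m**3 + 2m**2 + 11m + 42.
Cancel m**3 + 2m**2 + 11m + 42 from numerator and denominator to get the reduced form.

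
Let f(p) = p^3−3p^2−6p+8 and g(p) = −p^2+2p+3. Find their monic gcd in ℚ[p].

Euclidean algorithm in ℚ[p]:
  p^3−3p^2−6p+8 = (−p+1)(−p^2+2p+3) + (−5p+5)
  −p^2+2p+3 = ((1/5)p−1/5)(−5p+5) + (4)
  −5p+5 = (−(5/4)p+5/4)(4) + (0)
The last nonzero remainder is the constant 4, so the polynomials are coprime and gcd = 1.

1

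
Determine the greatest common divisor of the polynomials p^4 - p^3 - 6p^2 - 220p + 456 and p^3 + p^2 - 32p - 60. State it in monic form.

p - 6

Euclidean algorithm in ℚ[p]:
  p^4 - p^3 - 6p^2 - 220p + 456 = (p - 2)(p^3 + p^2 - 32p - 60) + (28p^2 - 224p + 336)
  p^3 + p^2 - 32p - 60 = ((1/28)p + 9/28)(28p^2 - 224p + 336) + (28p - 168)
  28p^2 - 224p + 336 = (p - 2)(28p - 168) + (0)
Last nonzero remainder: 28p - 168. Dividing through by 28 gives the monic gcd p - 6.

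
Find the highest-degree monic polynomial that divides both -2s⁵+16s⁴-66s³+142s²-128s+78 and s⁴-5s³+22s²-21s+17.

s²-s+1

Repeated division with remainder:
  -2s⁵+16s⁴-66s³+142s²-128s+78 = (-2s+6)(s⁴-5s³+22s²-21s+17) + (8s³-32s²+32s-24)
  s⁴-5s³+22s²-21s+17 = ((1/8)s-1/8)(8s³-32s²+32s-24) + (14s²-14s+14)
  8s³-32s²+32s-24 = ((4/7)s-12/7)(14s²-14s+14) + (0)
Last nonzero remainder: 14s²-14s+14. Dividing through by 14 gives the monic gcd s²-s+1.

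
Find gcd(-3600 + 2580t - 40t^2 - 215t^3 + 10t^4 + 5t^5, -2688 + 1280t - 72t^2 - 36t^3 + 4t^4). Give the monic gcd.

-24 + 2t + t^2

Apply the Euclidean algorithm:
  5t^5 + 10t^4 - 215t^3 - 40t^2 + 2580t - 3600 = ((5/4)t + 55/4)(4t^4 - 36t^3 - 72t^2 + 1280t - 2688) + (370t^3 - 650t^2 - 11660t + 33360)
  4t^4 - 36t^3 - 72t^2 + 1280t - 2688 = ((2/185)t - 536/6845)(370t^3 - 650t^2 - 11660t + 33360) + ((4320/1369)t^2 + (8640/1369)t - 103680/1369)
  370t^3 - 650t^2 - 11660t + 33360 = ((50653/432)t - 190291/432)((4320/1369)t^2 + (8640/1369)t - 103680/1369) + (0)
Last nonzero remainder: (4320/1369)t^2 + (8640/1369)t - 103680/1369. Dividing through by 4320/1369 gives the monic gcd t^2 + 2t - 24.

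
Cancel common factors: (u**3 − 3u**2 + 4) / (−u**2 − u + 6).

By polynomial division,
  u**3 − 3u**2 + 4 = (−u + 4)(−u**2 − u + 6) + (10u − 20)
  −u**2 − u + 6 = (−(1/10)u − 3/10)(10u − 20) + (0)
Last nonzero remainder: 10u − 20. Dividing through by 10 gives the monic gcd u − 2.
Cancel u − 2 from numerator and denominator to get the reduced form.

(−u**2 + u + 2)/(u + 3)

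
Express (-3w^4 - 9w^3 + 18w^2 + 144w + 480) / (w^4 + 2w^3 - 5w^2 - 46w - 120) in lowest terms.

(-3w - 12)/(w + 3)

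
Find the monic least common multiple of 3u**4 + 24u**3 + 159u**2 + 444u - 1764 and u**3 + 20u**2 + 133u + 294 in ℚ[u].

By polynomial division,
  3u**4 + 24u**3 + 159u**2 + 444u - 1764 = (3u - 36)(u**3 + 20u**2 + 133u + 294) + (480u**2 + 4350u + 8820)
  u**3 + 20u**2 + 133u + 294 = ((1/480)u + 35/1536)(480u**2 + 4350u + 8820) + ((3969/256)u + 11907/128)
  480u**2 + 4350u + 8820 = ((40960/1323)u + 2560/27)((3969/256)u + 11907/128) + (0)
Last nonzero remainder: (3969/256)u + 11907/128. Dividing through by 3969/256 gives the monic gcd u + 6.
Then lcm(f, g) = f·g / gcd(f, g); expanding and making the result monic gives the answer.

u**6 + 22u**5 + 214u**4 + 1282u**3 + 4081u**2 - 980u - 28812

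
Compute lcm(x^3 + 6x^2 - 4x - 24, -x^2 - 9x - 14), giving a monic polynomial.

x^4 + 13x^3 + 38x^2 - 52x - 168

By polynomial division,
  x^3 + 6x^2 - 4x - 24 = (-x + 3)(-x^2 - 9x - 14) + (9x + 18)
  -x^2 - 9x - 14 = (-(1/9)x - 7/9)(9x + 18) + (0)
Last nonzero remainder: 9x + 18. Dividing through by 9 gives the monic gcd x + 2.
Then lcm(f, g) = f·g / gcd(f, g); expanding and making the result monic gives the answer.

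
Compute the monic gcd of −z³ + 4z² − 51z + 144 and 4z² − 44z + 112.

1

Euclidean algorithm in ℚ[z]:
  −z³ + 4z² − 51z + 144 = (−(1/4)z − 7/4)(4z² − 44z + 112) + (−100z + 340)
  4z² − 44z + 112 = (−(1/25)z + 38/125)(−100z + 340) + (216/25)
  −100z + 340 = (−(625/54)z + 2125/54)(216/25) + (0)
The last nonzero remainder is the constant 216/25, so the polynomials are coprime and gcd = 1.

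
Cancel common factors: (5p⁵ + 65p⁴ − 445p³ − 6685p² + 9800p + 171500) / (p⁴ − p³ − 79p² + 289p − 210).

Repeated division with remainder:
  5p⁵ + 65p⁴ − 445p³ − 6685p² + 9800p + 171500 = (5p + 70)(p⁴ − p³ − 79p² + 289p − 210) + (20p³ − 2600p² − 9380p + 186200)
  p⁴ − p³ − 79p² + 289p − 210 = ((1/20)p + 129/20)(20p³ − 2600p² − 9380p + 186200) + (17160p² + 51480p − 1201200)
  20p³ − 2600p² − 9380p + 186200 = ((1/858)p − 133/858)(17160p² + 51480p − 1201200) + (0)
Last nonzero remainder: 17160p² + 51480p − 1201200. Dividing through by 17160 gives the monic gcd p² + 3p − 70.
Cancel p² + 3p − 70 from numerator and denominator to get the reduced form.

(5p³ + 50p² − 245p − 2450)/(p² − 4p + 3)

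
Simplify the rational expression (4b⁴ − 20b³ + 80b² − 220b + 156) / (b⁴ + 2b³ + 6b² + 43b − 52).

(4b − 12)/(b + 4)

By polynomial division,
  4b⁴ − 20b³ + 80b² − 220b + 156 = (4)(b⁴ + 2b³ + 6b² + 43b − 52) + (−28b³ + 56b² − 392b + 364)
  b⁴ + 2b³ + 6b² + 43b − 52 = (−(1/28)b − 1/7)(−28b³ + 56b² − 392b + 364) + (0)
Last nonzero remainder: −28b³ + 56b² − 392b + 364. Dividing through by −28 gives the monic gcd b³ − 2b² + 14b − 13.
Cancel b³ − 2b² + 14b − 13 from numerator and denominator to get the reduced form.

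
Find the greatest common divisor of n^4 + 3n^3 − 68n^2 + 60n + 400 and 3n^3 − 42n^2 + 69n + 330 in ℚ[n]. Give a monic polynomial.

Euclidean algorithm in ℚ[n]:
  n^4 + 3n^3 − 68n^2 + 60n + 400 = ((1/3)n + 17/3)(3n^3 − 42n^2 + 69n + 330) + (147n^2 − 441n − 1470)
  3n^3 − 42n^2 + 69n + 330 = ((1/49)n − 11/49)(147n^2 − 441n − 1470) + (0)
Last nonzero remainder: 147n^2 − 441n − 1470. Dividing through by 147 gives the monic gcd n^2 − 3n − 10.

n^2 − 3n − 10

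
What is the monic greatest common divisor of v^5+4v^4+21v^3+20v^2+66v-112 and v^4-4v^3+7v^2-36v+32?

Repeated division with remainder:
  v^5+4v^4+21v^3+20v^2+66v-112 = (v+8)(v^4-4v^3+7v^2-36v+32) + (46v^3+322v-368)
  v^4-4v^3+7v^2-36v+32 = ((1/46)v-2/23)(46v^3+322v-368) + (0)
Last nonzero remainder: 46v^3+322v-368. Dividing through by 46 gives the monic gcd v^3+7v-8.

v^3+7v-8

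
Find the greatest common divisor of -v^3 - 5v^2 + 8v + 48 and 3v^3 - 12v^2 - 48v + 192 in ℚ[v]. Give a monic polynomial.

v + 4

Apply the Euclidean algorithm:
  -v^3 - 5v^2 + 8v + 48 = (-1/3)(3v^3 - 12v^2 - 48v + 192) + (-9v^2 - 8v + 112)
  3v^3 - 12v^2 - 48v + 192 = (-(1/3)v + 44/27)(-9v^2 - 8v + 112) + ((64/27)v + 256/27)
  -9v^2 - 8v + 112 = (-(243/64)v + 189/16)((64/27)v + 256/27) + (0)
Last nonzero remainder: (64/27)v + 256/27. Dividing through by 64/27 gives the monic gcd v + 4.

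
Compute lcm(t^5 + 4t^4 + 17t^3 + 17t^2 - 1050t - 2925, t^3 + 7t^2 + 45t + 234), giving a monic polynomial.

Apply the Euclidean algorithm:
  t^5 + 4t^4 + 17t^3 + 17t^2 - 1050t - 2925 = (t^2 - 3t - 7)(t^3 + 7t^2 + 45t + 234) + (-33t^2 - 33t - 1287)
  t^3 + 7t^2 + 45t + 234 = (-(1/33)t - 2/11)(-33t^2 - 33t - 1287) + (0)
Last nonzero remainder: -33t^2 - 33t - 1287. Dividing through by -33 gives the monic gcd t^2 + t + 39.
Then lcm(f, g) = f·g / gcd(f, g); expanding and making the result monic gives the answer.

t^6 + 10t^5 + 41t^4 + 119t^3 - 948t^2 - 9225t - 17550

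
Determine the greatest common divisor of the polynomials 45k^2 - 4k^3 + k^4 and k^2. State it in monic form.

k^2

Apply the Euclidean algorithm:
  k^4 - 4k^3 + 45k^2 = (k^2 - 4k + 45)(k^2) + (0)
The last nonzero remainder k^2 is already monic.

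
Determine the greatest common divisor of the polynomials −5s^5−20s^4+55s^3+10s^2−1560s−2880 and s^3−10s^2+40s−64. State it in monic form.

s^2−6s+16

By polynomial division,
  −5s^5−20s^4+55s^3+10s^2−1560s−2880 = (−5s^2−70s−445)(s^3−10s^2+40s−64) + (−1960s^2+11760s−31360)
  s^3−10s^2+40s−64 = (−(1/1960)s+1/490)(−1960s^2+11760s−31360) + (0)
Last nonzero remainder: −1960s^2+11760s−31360. Dividing through by −1960 gives the monic gcd s^2−6s+16.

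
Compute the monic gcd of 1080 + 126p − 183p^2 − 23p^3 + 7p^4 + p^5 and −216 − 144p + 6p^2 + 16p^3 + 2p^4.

−54 − 9p + 6p^2 + p^3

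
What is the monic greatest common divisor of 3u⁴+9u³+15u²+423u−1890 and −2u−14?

u+7

Repeated division with remainder:
  3u⁴+9u³+15u²+423u−1890 = (−(3/2)u³+6u²−(99/2)u+135)(−2u−14) + (0)
Last nonzero remainder: −2u−14. Dividing through by −2 gives the monic gcd u+7.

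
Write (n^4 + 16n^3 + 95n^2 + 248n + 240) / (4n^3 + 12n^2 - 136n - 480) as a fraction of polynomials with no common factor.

(n^2 + 7n + 12)/(4n - 24)

Apply the Euclidean algorithm:
  n^4 + 16n^3 + 95n^2 + 248n + 240 = ((1/4)n + 13/4)(4n^3 + 12n^2 - 136n - 480) + (90n^2 + 810n + 1800)
  4n^3 + 12n^2 - 136n - 480 = ((2/45)n - 4/15)(90n^2 + 810n + 1800) + (0)
Last nonzero remainder: 90n^2 + 810n + 1800. Dividing through by 90 gives the monic gcd n^2 + 9n + 20.
Cancel n^2 + 9n + 20 from numerator and denominator to get the reduced form.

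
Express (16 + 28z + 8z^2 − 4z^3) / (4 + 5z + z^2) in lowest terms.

(16 + 12z − 4z^2)/(4 + z)

Apply the Euclidean algorithm:
  −4z^3 + 8z^2 + 28z + 16 = (−4z + 28)(z^2 + 5z + 4) + (−96z − 96)
  z^2 + 5z + 4 = (−(1/96)z − 1/24)(−96z − 96) + (0)
Last nonzero remainder: −96z − 96. Dividing through by −96 gives the monic gcd z + 1.
Cancel z + 1 from numerator and denominator to get the reduced form.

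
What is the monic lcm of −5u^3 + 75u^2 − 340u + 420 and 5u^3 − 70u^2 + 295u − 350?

u^4 − 20u^3 + 143u^2 − 424u + 420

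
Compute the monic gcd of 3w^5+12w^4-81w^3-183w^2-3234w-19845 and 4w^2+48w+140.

w^2+12w+35

Euclidean algorithm in ℚ[w]:
  3w^5+12w^4-81w^3-183w^2-3234w-19845 = ((3/4)w^3-6w^2+(51/2)w-567/4)(4w^2+48w+140) + (0)
Last nonzero remainder: 4w^2+48w+140. Dividing through by 4 gives the monic gcd w^2+12w+35.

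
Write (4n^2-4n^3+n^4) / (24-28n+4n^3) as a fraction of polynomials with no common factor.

(-2n^2+n^3)/(-12+8n+4n^2)

By polynomial division,
  n^4-4n^3+4n^2 = ((1/4)n-1)(4n^3-28n+24) + (11n^2-34n+24)
  4n^3-28n+24 = ((4/11)n+136/121)(11n^2-34n+24) + ((180/121)n-360/121)
  11n^2-34n+24 = ((1331/180)n-121/15)((180/121)n-360/121) + (0)
Last nonzero remainder: (180/121)n-360/121. Dividing through by 180/121 gives the monic gcd n-2.
Cancel n-2 from numerator and denominator to get the reduced form.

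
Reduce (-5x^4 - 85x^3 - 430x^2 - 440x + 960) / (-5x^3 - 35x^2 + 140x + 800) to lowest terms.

(x^2 + 5x - 6)/(x - 5)

Repeated division with remainder:
  -5x^4 - 85x^3 - 430x^2 - 440x + 960 = (x + 10)(-5x^3 - 35x^2 + 140x + 800) + (-220x^2 - 2640x - 7040)
  -5x^3 - 35x^2 + 140x + 800 = ((1/44)x - 5/44)(-220x^2 - 2640x - 7040) + (0)
Last nonzero remainder: -220x^2 - 2640x - 7040. Dividing through by -220 gives the monic gcd x^2 + 12x + 32.
Cancel x^2 + 12x + 32 from numerator and denominator to get the reduced form.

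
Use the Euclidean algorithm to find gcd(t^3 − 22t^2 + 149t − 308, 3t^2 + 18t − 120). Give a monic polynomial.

t − 4

Apply the Euclidean algorithm:
  t^3 − 22t^2 + 149t − 308 = ((1/3)t − 28/3)(3t^2 + 18t − 120) + (357t − 1428)
  3t^2 + 18t − 120 = ((1/119)t + 10/119)(357t − 1428) + (0)
Last nonzero remainder: 357t − 1428. Dividing through by 357 gives the monic gcd t − 4.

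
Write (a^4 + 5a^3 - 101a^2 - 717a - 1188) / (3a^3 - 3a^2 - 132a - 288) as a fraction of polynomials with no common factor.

(a^2 - 2a - 99)/(3a - 24)

Euclidean algorithm in ℚ[a]:
  a^4 + 5a^3 - 101a^2 - 717a - 1188 = ((1/3)a + 2)(3a^3 - 3a^2 - 132a - 288) + (-51a^2 - 357a - 612)
  3a^3 - 3a^2 - 132a - 288 = (-(1/17)a + 8/17)(-51a^2 - 357a - 612) + (0)
Last nonzero remainder: -51a^2 - 357a - 612. Dividing through by -51 gives the monic gcd a^2 + 7a + 12.
Cancel a^2 + 7a + 12 from numerator and denominator to get the reduced form.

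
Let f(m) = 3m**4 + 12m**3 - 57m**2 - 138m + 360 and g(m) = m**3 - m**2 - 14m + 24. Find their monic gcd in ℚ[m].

By polynomial division,
  3m**4 + 12m**3 - 57m**2 - 138m + 360 = (3m + 15)(m**3 - m**2 - 14m + 24) + (0)
The last nonzero remainder m**3 - m**2 - 14m + 24 is already monic.

m**3 - m**2 - 14m + 24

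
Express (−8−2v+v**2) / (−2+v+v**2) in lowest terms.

(−4+v)/(−1+v)

By polynomial division,
  v**2−2v−8 = (v**2+v−2) + (−3v−6)
  v**2+v−2 = (−(1/3)v+1/3)(−3v−6) + (0)
Last nonzero remainder: −3v−6. Dividing through by −3 gives the monic gcd v+2.
Cancel v+2 from numerator and denominator to get the reduced form.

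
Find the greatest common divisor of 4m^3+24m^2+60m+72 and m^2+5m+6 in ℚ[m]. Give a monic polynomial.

m+3

By polynomial division,
  4m^3+24m^2+60m+72 = (4m+4)(m^2+5m+6) + (16m+48)
  m^2+5m+6 = ((1/16)m+1/8)(16m+48) + (0)
Last nonzero remainder: 16m+48. Dividing through by 16 gives the monic gcd m+3.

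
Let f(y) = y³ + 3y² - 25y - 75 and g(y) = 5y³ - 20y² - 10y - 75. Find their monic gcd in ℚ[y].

Apply the Euclidean algorithm:
  y³ + 3y² - 25y - 75 = (1/5)(5y³ - 20y² - 10y - 75) + (7y² - 23y - 60)
  5y³ - 20y² - 10y - 75 = ((5/7)y - 25/49)(7y² - 23y - 60) + ((1035/49)y - 5175/49)
  7y² - 23y - 60 = ((343/1035)y + 196/345)((1035/49)y - 5175/49) + (0)
Last nonzero remainder: (1035/49)y - 5175/49. Dividing through by 1035/49 gives the monic gcd y - 5.

y - 5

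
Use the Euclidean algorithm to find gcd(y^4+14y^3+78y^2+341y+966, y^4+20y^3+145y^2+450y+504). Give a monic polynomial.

y^2+13y+42

Apply the Euclidean algorithm:
  y^4+14y^3+78y^2+341y+966 = (y^4+20y^3+145y^2+450y+504) + (−6y^3−67y^2−109y+462)
  y^4+20y^3+145y^2+450y+504 = (−(1/6)y−53/36)(−6y^3−67y^2−109y+462) + ((1015/36)y^2+(13195/36)y+7105/6)
  −6y^3−67y^2−109y+462 = (−(216/1015)y+396/1015)((1015/36)y^2+(13195/36)y+7105/6) + (0)
Last nonzero remainder: (1015/36)y^2+(13195/36)y+7105/6. Dividing through by 1015/36 gives the monic gcd y^2+13y+42.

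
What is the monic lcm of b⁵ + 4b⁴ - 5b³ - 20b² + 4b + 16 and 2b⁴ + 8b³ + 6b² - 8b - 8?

Apply the Euclidean algorithm:
  b⁵ + 4b⁴ - 5b³ - 20b² + 4b + 16 = ((1/2)b)(2b⁴ + 8b³ + 6b² - 8b - 8) + (-8b³ - 16b² + 8b + 16)
  2b⁴ + 8b³ + 6b² - 8b - 8 = (-(1/4)b - 1/2)(-8b³ - 16b² + 8b + 16) + (0)
Last nonzero remainder: -8b³ - 16b² + 8b + 16. Dividing through by -8 gives the monic gcd b³ + 2b² - b - 2.
Then lcm(f, g) = f·g / gcd(f, g); expanding and making the result monic gives the answer.

b⁶ + 6b⁵ + 3b⁴ - 30b³ - 36b² + 24b + 32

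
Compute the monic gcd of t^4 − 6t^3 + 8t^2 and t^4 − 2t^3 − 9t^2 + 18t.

Repeated division with remainder:
  t^4 − 6t^3 + 8t^2 = (t^4 − 2t^3 − 9t^2 + 18t) + (−4t^3 + 17t^2 − 18t)
  t^4 − 2t^3 − 9t^2 + 18t = (−(1/4)t − 9/16)(−4t^3 + 17t^2 − 18t) + (−(63/16)t^2 + (63/8)t)
  −4t^3 + 17t^2 − 18t = ((64/63)t − 16/7)(−(63/16)t^2 + (63/8)t) + (0)
Last nonzero remainder: −(63/16)t^2 + (63/8)t. Dividing through by −63/16 gives the monic gcd t^2 − 2t.

t^2 − 2t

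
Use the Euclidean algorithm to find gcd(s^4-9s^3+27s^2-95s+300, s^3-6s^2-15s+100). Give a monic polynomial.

s^2-10s+25

Euclidean algorithm in ℚ[s]:
  s^4-9s^3+27s^2-95s+300 = (s-3)(s^3-6s^2-15s+100) + (24s^2-240s+600)
  s^3-6s^2-15s+100 = ((1/24)s+1/6)(24s^2-240s+600) + (0)
Last nonzero remainder: 24s^2-240s+600. Dividing through by 24 gives the monic gcd s^2-10s+25.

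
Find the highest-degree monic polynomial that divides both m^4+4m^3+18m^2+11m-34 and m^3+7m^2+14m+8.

m+2

Repeated division with remainder:
  m^4+4m^3+18m^2+11m-34 = (m-3)(m^3+7m^2+14m+8) + (25m^2+45m-10)
  m^3+7m^2+14m+8 = ((1/25)m+26/125)(25m^2+45m-10) + ((126/25)m+252/25)
  25m^2+45m-10 = ((625/126)m-125/126)((126/25)m+252/25) + (0)
Last nonzero remainder: (126/25)m+252/25. Dividing through by 126/25 gives the monic gcd m+2.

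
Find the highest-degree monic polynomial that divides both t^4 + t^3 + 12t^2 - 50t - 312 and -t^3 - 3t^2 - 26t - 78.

Apply the Euclidean algorithm:
  t^4 + t^3 + 12t^2 - 50t - 312 = (-t + 2)(-t^3 - 3t^2 - 26t - 78) + (-8t^2 - 76t - 156)
  -t^3 - 3t^2 - 26t - 78 = ((1/8)t - 13/16)(-8t^2 - 76t - 156) + (-(273/4)t - 819/4)
  -8t^2 - 76t - 156 = ((32/273)t + 16/21)(-(273/4)t - 819/4) + (0)
Last nonzero remainder: -(273/4)t - 819/4. Dividing through by -273/4 gives the monic gcd t + 3.

t + 3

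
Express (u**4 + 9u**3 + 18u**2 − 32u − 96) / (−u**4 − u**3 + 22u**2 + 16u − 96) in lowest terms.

(−u − 4)/(u − 4)

By polynomial division,
  u**4 + 9u**3 + 18u**2 − 32u − 96 = (−1)(−u**4 − u**3 + 22u**2 + 16u − 96) + (8u**3 + 40u**2 − 16u − 192)
  −u**4 − u**3 + 22u**2 + 16u − 96 = (−(1/8)u + 1/2)(8u**3 + 40u**2 − 16u − 192) + (0)
Last nonzero remainder: 8u**3 + 40u**2 − 16u − 192. Dividing through by 8 gives the monic gcd u**3 + 5u**2 − 2u − 24.
Cancel u**3 + 5u**2 − 2u − 24 from numerator and denominator to get the reduced form.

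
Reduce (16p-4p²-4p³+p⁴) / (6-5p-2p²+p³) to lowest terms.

Repeated division with remainder:
  p⁴-4p³-4p²+16p = (p-2)(p³-2p²-5p+6) + (-3p²+12)
  p³-2p²-5p+6 = (-(1/3)p+2/3)(-3p²+12) + (-p-2)
  -3p²+12 = (3p-6)(-p-2) + (0)
Last nonzero remainder: -p-2. Dividing through by -1 gives the monic gcd p+2.
Cancel p+2 from numerator and denominator to get the reduced form.

(8p-6p²+p³)/(3-4p+p²)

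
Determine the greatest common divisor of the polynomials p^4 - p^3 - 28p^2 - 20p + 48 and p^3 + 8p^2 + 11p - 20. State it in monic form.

p^2 + 3p - 4

By polynomial division,
  p^4 - p^3 - 28p^2 - 20p + 48 = (p - 9)(p^3 + 8p^2 + 11p - 20) + (33p^2 + 99p - 132)
  p^3 + 8p^2 + 11p - 20 = ((1/33)p + 5/33)(33p^2 + 99p - 132) + (0)
Last nonzero remainder: 33p^2 + 99p - 132. Dividing through by 33 gives the monic gcd p^2 + 3p - 4.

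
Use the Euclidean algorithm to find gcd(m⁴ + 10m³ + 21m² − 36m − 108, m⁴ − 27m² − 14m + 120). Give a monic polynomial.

Repeated division with remainder:
  m⁴ + 10m³ + 21m² − 36m − 108 = (m⁴ − 27m² − 14m + 120) + (10m³ + 48m² − 22m − 228)
  m⁴ − 27m² − 14m + 120 = ((1/10)m − 12/25)(10m³ + 48m² − 22m − 228) + (−(44/25)m² − (44/25)m + 264/25)
  10m³ + 48m² − 22m − 228 = (−(125/22)m − 475/22)(−(44/25)m² − (44/25)m + 264/25) + (0)
Last nonzero remainder: −(44/25)m² − (44/25)m + 264/25. Dividing through by −44/25 gives the monic gcd m² + m − 6.

m² + m − 6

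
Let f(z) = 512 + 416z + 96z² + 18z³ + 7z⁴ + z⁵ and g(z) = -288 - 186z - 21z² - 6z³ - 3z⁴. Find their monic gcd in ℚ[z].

Apply the Euclidean algorithm:
  z⁵ + 7z⁴ + 18z³ + 96z² + 416z + 512 = (-(1/3)z - 5/3)(-3z⁴ - 6z³ - 21z² - 186z - 288) + (z³ - z² + 10z + 32)
  -3z⁴ - 6z³ - 21z² - 186z - 288 = (-3z - 9)(z³ - z² + 10z + 32) + (0)
The last nonzero remainder z³ - z² + 10z + 32 is already monic.

32 + 10z - z² + z³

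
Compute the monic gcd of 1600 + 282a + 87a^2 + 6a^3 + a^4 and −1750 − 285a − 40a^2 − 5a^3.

Apply the Euclidean algorithm:
  a^4 + 6a^3 + 87a^2 + 282a + 1600 = (−(1/5)a + 2/5)(−5a^3 − 40a^2 − 285a − 1750) + (46a^2 + 46a + 2300)
  −5a^3 − 40a^2 − 285a − 1750 = (−(5/46)a − 35/46)(46a^2 + 46a + 2300) + (0)
Last nonzero remainder: 46a^2 + 46a + 2300. Dividing through by 46 gives the monic gcd a^2 + a + 50.

50 + a + a^2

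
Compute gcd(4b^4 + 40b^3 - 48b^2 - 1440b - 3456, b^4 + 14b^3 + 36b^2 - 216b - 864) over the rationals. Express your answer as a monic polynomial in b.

b^2 + 12b + 36

Repeated division with remainder:
  4b^4 + 40b^3 - 48b^2 - 1440b - 3456 = (4)(b^4 + 14b^3 + 36b^2 - 216b - 864) + (-16b^3 - 192b^2 - 576b)
  b^4 + 14b^3 + 36b^2 - 216b - 864 = (-(1/16)b - 1/8)(-16b^3 - 192b^2 - 576b) + (-24b^2 - 288b - 864)
  -16b^3 - 192b^2 - 576b = ((2/3)b)(-24b^2 - 288b - 864) + (0)
Last nonzero remainder: -24b^2 - 288b - 864. Dividing through by -24 gives the monic gcd b^2 + 12b + 36.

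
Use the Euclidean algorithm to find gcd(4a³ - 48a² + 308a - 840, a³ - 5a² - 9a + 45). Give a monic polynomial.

By polynomial division,
  4a³ - 48a² + 308a - 840 = (4)(a³ - 5a² - 9a + 45) + (-28a² + 344a - 1020)
  a³ - 5a² - 9a + 45 = (-(1/28)a - 51/196)(-28a² + 344a - 1020) + ((2160/49)a - 10800/49)
  -28a² + 344a - 1020 = (-(343/540)a + 833/180)((2160/49)a - 10800/49) + (0)
Last nonzero remainder: (2160/49)a - 10800/49. Dividing through by 2160/49 gives the monic gcd a - 5.

a - 5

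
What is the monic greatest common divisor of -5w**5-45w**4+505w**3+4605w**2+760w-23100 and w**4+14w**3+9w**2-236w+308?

w**3+16w**2+41w-154

Apply the Euclidean algorithm:
  -5w**5-45w**4+505w**3+4605w**2+760w-23100 = (-5w+25)(w**4+14w**3+9w**2-236w+308) + (200w**3+3200w**2+8200w-30800)
  w**4+14w**3+9w**2-236w+308 = ((1/200)w-1/100)(200w**3+3200w**2+8200w-30800) + (0)
Last nonzero remainder: 200w**3+3200w**2+8200w-30800. Dividing through by 200 gives the monic gcd w**3+16w**2+41w-154.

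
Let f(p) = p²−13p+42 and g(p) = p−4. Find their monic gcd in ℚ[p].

1

Apply the Euclidean algorithm:
  p²−13p+42 = (p−9)(p−4) + (6)
  p−4 = ((1/6)p−2/3)(6) + (0)
The last nonzero remainder is the constant 6, so the polynomials are coprime and gcd = 1.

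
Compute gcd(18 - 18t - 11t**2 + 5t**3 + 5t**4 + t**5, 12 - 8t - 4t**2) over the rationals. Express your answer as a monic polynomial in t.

-3 + 2t + t**2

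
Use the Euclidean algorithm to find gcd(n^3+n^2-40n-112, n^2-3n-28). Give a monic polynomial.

Apply the Euclidean algorithm:
  n^3+n^2-40n-112 = (n+4)(n^2-3n-28) + (0)
The last nonzero remainder n^2-3n-28 is already monic.

n^2-3n-28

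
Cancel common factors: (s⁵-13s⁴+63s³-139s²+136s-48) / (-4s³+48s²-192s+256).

By polynomial division,
  s⁵-13s⁴+63s³-139s²+136s-48 = (-(1/4)s²+(1/4)s-3/4)(-4s³+48s²-192s+256) + (9s²-72s+144)
  -4s³+48s²-192s+256 = (-(4/9)s+16/9)(9s²-72s+144) + (0)
Last nonzero remainder: 9s²-72s+144. Dividing through by 9 gives the monic gcd s²-8s+16.
Cancel s²-8s+16 from numerator and denominator to get the reduced form.

(-s³+5s²-7s+3)/(4s-16)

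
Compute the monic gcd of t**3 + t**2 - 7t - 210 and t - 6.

t - 6

Repeated division with remainder:
  t**3 + t**2 - 7t - 210 = (t**2 + 7t + 35)(t - 6) + (0)
The last nonzero remainder t - 6 is already monic.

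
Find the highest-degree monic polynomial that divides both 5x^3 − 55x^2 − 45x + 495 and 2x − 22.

x − 11

Apply the Euclidean algorithm:
  5x^3 − 55x^2 − 45x + 495 = ((5/2)x^2 − 45/2)(2x − 22) + (0)
Last nonzero remainder: 2x − 22. Dividing through by 2 gives the monic gcd x − 11.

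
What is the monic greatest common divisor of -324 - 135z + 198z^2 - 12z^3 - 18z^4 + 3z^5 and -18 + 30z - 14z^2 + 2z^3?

Repeated division with remainder:
  3z^5 - 18z^4 - 12z^3 + 198z^2 - 135z - 324 = ((3/2)z^2 + (3/2)z - 18)(2z^3 - 14z^2 + 30z - 18) + (-72z^2 + 432z - 648)
  2z^3 - 14z^2 + 30z - 18 = (-(1/36)z + 1/36)(-72z^2 + 432z - 648) + (0)
Last nonzero remainder: -72z^2 + 432z - 648. Dividing through by -72 gives the monic gcd z^2 - 6z + 9.

9 - 6z + z^2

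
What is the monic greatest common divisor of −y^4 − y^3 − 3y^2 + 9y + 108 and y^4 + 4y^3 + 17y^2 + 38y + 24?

y^2 + y + 12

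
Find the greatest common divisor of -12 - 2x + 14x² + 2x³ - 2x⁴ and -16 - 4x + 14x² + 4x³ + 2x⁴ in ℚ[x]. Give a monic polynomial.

-1 + x²

Euclidean algorithm in ℚ[x]:
  -2x⁴ + 2x³ + 14x² - 2x - 12 = (-1)(2x⁴ + 4x³ + 14x² - 4x - 16) + (6x³ + 28x² - 6x - 28)
  2x⁴ + 4x³ + 14x² - 4x - 16 = ((1/3)x - 8/9)(6x³ + 28x² - 6x - 28) + ((368/9)x² - 368/9)
  6x³ + 28x² - 6x - 28 = ((27/184)x + 63/92)((368/9)x² - 368/9) + (0)
Last nonzero remainder: (368/9)x² - 368/9. Dividing through by 368/9 gives the monic gcd x² - 1.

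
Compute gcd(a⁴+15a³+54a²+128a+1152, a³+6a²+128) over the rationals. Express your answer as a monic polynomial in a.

a³+6a²+128

By polynomial division,
  a⁴+15a³+54a²+128a+1152 = (a+9)(a³+6a²+128) + (0)
The last nonzero remainder a³+6a²+128 is already monic.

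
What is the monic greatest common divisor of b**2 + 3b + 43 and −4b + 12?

1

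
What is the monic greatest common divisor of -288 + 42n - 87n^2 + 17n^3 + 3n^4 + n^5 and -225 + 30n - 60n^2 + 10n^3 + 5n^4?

-9 + 3n - 3n^2 + n^3

Euclidean algorithm in ℚ[n]:
  n^5 + 3n^4 + 17n^3 - 87n^2 + 42n - 288 = ((1/5)n + 1/5)(5n^4 + 10n^3 - 60n^2 + 30n - 225) + (27n^3 - 81n^2 + 81n - 243)
  5n^4 + 10n^3 - 60n^2 + 30n - 225 = ((5/27)n + 25/27)(27n^3 - 81n^2 + 81n - 243) + (0)
Last nonzero remainder: 27n^3 - 81n^2 + 81n - 243. Dividing through by 27 gives the monic gcd n^3 - 3n^2 + 3n - 9.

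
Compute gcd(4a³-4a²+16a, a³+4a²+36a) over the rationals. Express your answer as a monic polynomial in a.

a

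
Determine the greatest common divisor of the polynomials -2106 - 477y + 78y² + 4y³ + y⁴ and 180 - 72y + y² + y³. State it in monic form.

-6 + y

By polynomial division,
  y⁴ + 4y³ + 78y² - 477y - 2106 = (y + 3)(y³ + y² - 72y + 180) + (147y² - 441y - 2646)
  y³ + y² - 72y + 180 = ((1/147)y + 4/147)(147y² - 441y - 2646) + (-42y + 252)
  147y² - 441y - 2646 = (-(7/2)y - 21/2)(-42y + 252) + (0)
Last nonzero remainder: -42y + 252. Dividing through by -42 gives the monic gcd y - 6.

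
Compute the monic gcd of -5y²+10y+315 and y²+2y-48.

Repeated division with remainder:
  -5y²+10y+315 = (-5)(y²+2y-48) + (20y+75)
  y²+2y-48 = ((1/20)y-7/80)(20y+75) + (-663/16)
  20y+75 = (-(320/663)y-400/221)(-663/16) + (0)
The last nonzero remainder is the constant -663/16, so the polynomials are coprime and gcd = 1.

1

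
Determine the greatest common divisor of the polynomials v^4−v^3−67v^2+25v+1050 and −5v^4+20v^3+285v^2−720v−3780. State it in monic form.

v^2−v−42

Euclidean algorithm in ℚ[v]:
  v^4−v^3−67v^2+25v+1050 = (−1/5)(−5v^4+20v^3+285v^2−720v−3780) + (3v^3−10v^2−119v+294)
  −5v^4+20v^3+285v^2−720v−3780 = (−(5/3)v+10/9)(3v^3−10v^2−119v+294) + ((880/9)v^2−(880/9)v−12320/3)
  3v^3−10v^2−119v+294 = ((27/880)v−63/880)((880/9)v^2−(880/9)v−12320/3) + (0)
Last nonzero remainder: (880/9)v^2−(880/9)v−12320/3. Dividing through by 880/9 gives the monic gcd v^2−v−42.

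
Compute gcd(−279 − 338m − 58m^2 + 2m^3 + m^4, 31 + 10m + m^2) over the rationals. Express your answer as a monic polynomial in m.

31 + 10m + m^2

Euclidean algorithm in ℚ[m]:
  m^4 + 2m^3 − 58m^2 − 338m − 279 = (m^2 − 8m − 9)(m^2 + 10m + 31) + (0)
The last nonzero remainder m^2 + 10m + 31 is already monic.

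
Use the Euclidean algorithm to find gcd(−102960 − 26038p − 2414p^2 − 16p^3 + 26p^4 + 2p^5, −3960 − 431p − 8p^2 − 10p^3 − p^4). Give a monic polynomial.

Euclidean algorithm in ℚ[p]:
  2p^5 + 26p^4 − 16p^3 − 2414p^2 − 26038p − 102960 = (−2p − 6)(−p^4 − 10p^3 − 8p^2 − 431p − 3960) + (−92p^3 − 3324p^2 − 36544p − 126720)
  −p^4 − 10p^3 − 8p^2 − 431p − 3960 = ((1/92)p − 601/2116)(−92p^3 − 3324p^2 − 36544p − 126720) + (−(293535/529)p^2 − (4990095/529)p − 21134520/529)
  −92p^3 − 3324p^2 − 36544p − 126720 = ((48668/293535)p + 16928/5337)(−(293535/529)p^2 − (4990095/529)p − 21134520/529) + (0)
Last nonzero remainder: −(293535/529)p^2 − (4990095/529)p − 21134520/529. Dividing through by −293535/529 gives the monic gcd p^2 + 17p + 72.

72 + 17p + p^2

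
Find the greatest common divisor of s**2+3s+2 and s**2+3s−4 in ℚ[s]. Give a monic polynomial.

1

By polynomial division,
  s**2+3s+2 = (s**2+3s−4) + (6)
  s**2+3s−4 = ((1/6)s**2+(1/2)s−2/3)(6) + (0)
The last nonzero remainder is the constant 6, so the polynomials are coprime and gcd = 1.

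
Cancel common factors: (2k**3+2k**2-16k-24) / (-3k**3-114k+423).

Apply the Euclidean algorithm:
  2k**3+2k**2-16k-24 = (-2/3)(-3k**3-114k+423) + (2k**2-92k+258)
  -3k**3-114k+423 = (-(3/2)k-69)(2k**2-92k+258) + (-6075k+18225)
  2k**2-92k+258 = (-(2/6075)k+86/6075)(-6075k+18225) + (0)
Last nonzero remainder: -6075k+18225. Dividing through by -6075 gives the monic gcd k-3.
Cancel k-3 from numerator and denominator to get the reduced form.

(-2k**2-8k-8)/(3k**2+9k+141)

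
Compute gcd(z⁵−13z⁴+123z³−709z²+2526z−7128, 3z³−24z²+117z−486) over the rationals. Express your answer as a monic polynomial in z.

z³−8z²+39z−162

Euclidean algorithm in ℚ[z]:
  z⁵−13z⁴+123z³−709z²+2526z−7128 = ((1/3)z²−(5/3)z+44/3)(3z³−24z²+117z−486) + (0)
Last nonzero remainder: 3z³−24z²+117z−486. Dividing through by 3 gives the monic gcd z³−8z²+39z−162.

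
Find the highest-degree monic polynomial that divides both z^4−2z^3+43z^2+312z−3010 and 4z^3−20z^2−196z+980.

z^2+2z−35

By polynomial division,
  z^4−2z^3+43z^2+312z−3010 = ((1/4)z+3/4)(4z^3−20z^2−196z+980) + (107z^2+214z−3745)
  4z^3−20z^2−196z+980 = ((4/107)z−28/107)(107z^2+214z−3745) + (0)
Last nonzero remainder: 107z^2+214z−3745. Dividing through by 107 gives the monic gcd z^2+2z−35.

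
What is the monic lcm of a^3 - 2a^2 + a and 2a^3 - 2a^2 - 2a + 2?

Euclidean algorithm in ℚ[a]:
  a^3 - 2a^2 + a = (1/2)(2a^3 - 2a^2 - 2a + 2) + (-a^2 + 2a - 1)
  2a^3 - 2a^2 - 2a + 2 = (-2a - 2)(-a^2 + 2a - 1) + (0)
Last nonzero remainder: -a^2 + 2a - 1. Dividing through by -1 gives the monic gcd a^2 - 2a + 1.
Then lcm(f, g) = f·g / gcd(f, g); expanding and making the result monic gives the answer.

a^4 - a^3 - a^2 + a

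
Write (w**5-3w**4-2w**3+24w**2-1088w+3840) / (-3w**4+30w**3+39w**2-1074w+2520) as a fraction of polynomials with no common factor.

Euclidean algorithm in ℚ[w]:
  w**5-3w**4-2w**3+24w**2-1088w+3840 = (-(1/3)w-7/3)(-3w**4+30w**3+39w**2-1074w+2520) + (81w**3-243w**2-2754w+9720)
  -3w**4+30w**3+39w**2-1074w+2520 = (-(1/27)w+7/27)(81w**3-243w**2-2754w+9720) + (0)
Last nonzero remainder: 81w**3-243w**2-2754w+9720. Dividing through by 81 gives the monic gcd w**3-3w**2-34w+120.
Cancel w**3-3w**2-34w+120 from numerator and denominator to get the reduced form.

(-w**2-32)/(3w-21)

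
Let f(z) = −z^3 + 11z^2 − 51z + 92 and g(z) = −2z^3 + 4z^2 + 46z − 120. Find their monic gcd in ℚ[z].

Repeated division with remainder:
  −z^3 + 11z^2 − 51z + 92 = (1/2)(−2z^3 + 4z^2 + 46z − 120) + (9z^2 − 74z + 152)
  −2z^3 + 4z^2 + 46z − 120 = (−(2/9)z − 112/81)(9z^2 − 74z + 152) + (−(1826/81)z + 7304/81)
  9z^2 − 74z + 152 = (−(729/1826)z + 1539/913)(−(1826/81)z + 7304/81) + (0)
Last nonzero remainder: −(1826/81)z + 7304/81. Dividing through by −1826/81 gives the monic gcd z − 4.

z − 4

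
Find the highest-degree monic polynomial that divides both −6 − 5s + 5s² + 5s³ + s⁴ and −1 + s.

−1 + s

Apply the Euclidean algorithm:
  s⁴ + 5s³ + 5s² − 5s − 6 = (s³ + 6s² + 11s + 6)(s − 1) + (0)
The last nonzero remainder s − 1 is already monic.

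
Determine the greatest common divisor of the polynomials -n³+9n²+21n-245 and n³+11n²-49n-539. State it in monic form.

Apply the Euclidean algorithm:
  -n³+9n²+21n-245 = (-1)(n³+11n²-49n-539) + (20n²-28n-784)
  n³+11n²-49n-539 = ((1/20)n+31/50)(20n²-28n-784) + ((189/25)n-1323/25)
  20n²-28n-784 = ((500/189)n+400/27)((189/25)n-1323/25) + (0)
Last nonzero remainder: (189/25)n-1323/25. Dividing through by 189/25 gives the monic gcd n-7.

n-7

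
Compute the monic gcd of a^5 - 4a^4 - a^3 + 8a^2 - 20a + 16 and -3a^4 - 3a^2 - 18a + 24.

Repeated division with remainder:
  a^5 - 4a^4 - a^3 + 8a^2 - 20a + 16 = (-(1/3)a + 4/3)(-3a^4 - 3a^2 - 18a + 24) + (-2a^3 + 6a^2 + 12a - 16)
  -3a^4 - 3a^2 - 18a + 24 = ((3/2)a + 9/2)(-2a^3 + 6a^2 + 12a - 16) + (-48a^2 - 48a + 96)
  -2a^3 + 6a^2 + 12a - 16 = ((1/24)a - 1/6)(-48a^2 - 48a + 96) + (0)
Last nonzero remainder: -48a^2 - 48a + 96. Dividing through by -48 gives the monic gcd a^2 + a - 2.

a^2 + a - 2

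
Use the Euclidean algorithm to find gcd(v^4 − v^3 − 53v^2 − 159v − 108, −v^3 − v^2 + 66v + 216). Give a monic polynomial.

v^2 − 5v − 36

Euclidean algorithm in ℚ[v]:
  v^4 − v^3 − 53v^2 − 159v − 108 = (−v + 2)(−v^3 − v^2 + 66v + 216) + (15v^2 − 75v − 540)
  −v^3 − v^2 + 66v + 216 = (−(1/15)v − 2/5)(15v^2 − 75v − 540) + (0)
Last nonzero remainder: 15v^2 − 75v − 540. Dividing through by 15 gives the monic gcd v^2 − 5v − 36.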